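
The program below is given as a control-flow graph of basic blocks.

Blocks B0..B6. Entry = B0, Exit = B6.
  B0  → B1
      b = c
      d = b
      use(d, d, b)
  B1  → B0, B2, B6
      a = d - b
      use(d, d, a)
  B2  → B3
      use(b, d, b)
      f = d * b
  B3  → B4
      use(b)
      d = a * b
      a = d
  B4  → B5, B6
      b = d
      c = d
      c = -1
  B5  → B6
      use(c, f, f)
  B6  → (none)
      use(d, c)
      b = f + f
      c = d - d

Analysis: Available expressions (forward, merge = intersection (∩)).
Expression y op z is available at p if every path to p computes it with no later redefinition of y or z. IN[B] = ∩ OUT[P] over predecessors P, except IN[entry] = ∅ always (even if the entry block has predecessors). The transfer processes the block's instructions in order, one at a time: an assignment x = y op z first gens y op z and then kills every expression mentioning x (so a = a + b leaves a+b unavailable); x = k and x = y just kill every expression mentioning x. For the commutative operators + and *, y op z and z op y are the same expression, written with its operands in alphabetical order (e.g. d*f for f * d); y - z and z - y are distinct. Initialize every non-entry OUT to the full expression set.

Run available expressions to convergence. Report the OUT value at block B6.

Fixpoint table:
  B0: | IN={} | OUT={}
  B1: | IN={} | OUT={d-b}
  B2: | IN={d-b} | OUT={b*d, d-b}
  B3: | IN={b*d, d-b} | OUT={}
  B4: | IN={} | OUT={}
  B5: | IN={} | OUT={}
  B6: | IN={} | OUT={d-d, f+f}

Merge at B6: IN[B6] = OUT[B1] ∩ OUT[B4] ∩ OUT[B5] = {}
Applying B6's transfer function to that IN value gives OUT[B6] (row B6 above).

Answer: {d-d, f+f}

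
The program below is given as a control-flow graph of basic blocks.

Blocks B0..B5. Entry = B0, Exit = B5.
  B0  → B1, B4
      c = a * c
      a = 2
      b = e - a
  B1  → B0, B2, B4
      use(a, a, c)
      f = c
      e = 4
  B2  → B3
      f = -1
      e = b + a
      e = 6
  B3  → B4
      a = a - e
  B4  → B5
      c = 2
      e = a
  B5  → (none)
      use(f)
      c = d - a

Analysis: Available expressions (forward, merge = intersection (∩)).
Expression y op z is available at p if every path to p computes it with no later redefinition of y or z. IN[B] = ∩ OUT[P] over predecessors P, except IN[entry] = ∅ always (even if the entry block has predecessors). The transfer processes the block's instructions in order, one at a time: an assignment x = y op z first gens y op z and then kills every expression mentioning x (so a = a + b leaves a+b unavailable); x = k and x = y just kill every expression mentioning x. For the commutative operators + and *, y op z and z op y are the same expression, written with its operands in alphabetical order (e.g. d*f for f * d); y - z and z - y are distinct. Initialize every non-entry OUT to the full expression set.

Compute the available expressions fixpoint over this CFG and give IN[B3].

Fixpoint table:
  B0: | IN={} | OUT={e-a}
  B1: | IN={e-a} | OUT={}
  B2: | IN={} | OUT={a+b}
  B3: | IN={a+b} | OUT={}
  B4: | IN={} | OUT={}
  B5: | IN={} | OUT={d-a}

Merge at B3: IN[B3] = OUT[B2] = {a+b}

Answer: {a+b}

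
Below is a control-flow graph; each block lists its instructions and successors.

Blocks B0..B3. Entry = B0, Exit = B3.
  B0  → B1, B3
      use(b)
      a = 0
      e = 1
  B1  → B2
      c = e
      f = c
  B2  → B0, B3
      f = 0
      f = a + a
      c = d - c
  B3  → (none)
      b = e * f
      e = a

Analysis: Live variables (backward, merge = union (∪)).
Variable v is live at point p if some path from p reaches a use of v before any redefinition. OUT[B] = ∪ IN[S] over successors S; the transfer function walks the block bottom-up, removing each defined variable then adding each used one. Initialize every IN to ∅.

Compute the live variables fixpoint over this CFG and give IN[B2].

Per-block solution:
  B0:  IN={b, d, f}  OUT={a, b, d, e, f}
  B1:  IN={a, b, d, e}  OUT={a, b, c, d, e}
  B2:  IN={a, b, c, d, e}  OUT={a, b, d, e, f}
  B3:  IN={a, e, f}  OUT={}

Merge at B2: OUT[B2] = IN[B0] ⊔ IN[B3] = {a, b, d, e, f}
Applying B2's transfer function to that OUT value gives IN[B2] (row B2 above).

Answer: {a, b, c, d, e}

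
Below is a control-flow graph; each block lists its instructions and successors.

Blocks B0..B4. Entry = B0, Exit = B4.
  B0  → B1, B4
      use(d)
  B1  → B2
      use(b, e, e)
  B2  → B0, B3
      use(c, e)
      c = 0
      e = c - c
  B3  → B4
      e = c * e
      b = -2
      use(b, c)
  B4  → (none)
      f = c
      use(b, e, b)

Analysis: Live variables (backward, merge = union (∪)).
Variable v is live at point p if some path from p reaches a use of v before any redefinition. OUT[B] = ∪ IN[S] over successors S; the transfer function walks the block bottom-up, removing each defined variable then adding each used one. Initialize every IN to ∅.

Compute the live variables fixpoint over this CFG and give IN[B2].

Answer: {b, c, d, e}

Trace:
Per-block solution:
  B0:   IN={b, c, d, e}   OUT={b, c, d, e}
  B1:   IN={b, c, d, e}   OUT={b, c, d, e}
  B2:   IN={b, c, d, e}   OUT={b, c, d, e}
  B3:   IN={c, e}   OUT={b, c, e}
  B4:   IN={b, c, e}   OUT={}

Merge at B2: OUT[B2] = IN[B0] ⊔ IN[B3] = {b, c, d, e}
Applying B2's transfer function to that OUT value gives IN[B2] (row B2 above).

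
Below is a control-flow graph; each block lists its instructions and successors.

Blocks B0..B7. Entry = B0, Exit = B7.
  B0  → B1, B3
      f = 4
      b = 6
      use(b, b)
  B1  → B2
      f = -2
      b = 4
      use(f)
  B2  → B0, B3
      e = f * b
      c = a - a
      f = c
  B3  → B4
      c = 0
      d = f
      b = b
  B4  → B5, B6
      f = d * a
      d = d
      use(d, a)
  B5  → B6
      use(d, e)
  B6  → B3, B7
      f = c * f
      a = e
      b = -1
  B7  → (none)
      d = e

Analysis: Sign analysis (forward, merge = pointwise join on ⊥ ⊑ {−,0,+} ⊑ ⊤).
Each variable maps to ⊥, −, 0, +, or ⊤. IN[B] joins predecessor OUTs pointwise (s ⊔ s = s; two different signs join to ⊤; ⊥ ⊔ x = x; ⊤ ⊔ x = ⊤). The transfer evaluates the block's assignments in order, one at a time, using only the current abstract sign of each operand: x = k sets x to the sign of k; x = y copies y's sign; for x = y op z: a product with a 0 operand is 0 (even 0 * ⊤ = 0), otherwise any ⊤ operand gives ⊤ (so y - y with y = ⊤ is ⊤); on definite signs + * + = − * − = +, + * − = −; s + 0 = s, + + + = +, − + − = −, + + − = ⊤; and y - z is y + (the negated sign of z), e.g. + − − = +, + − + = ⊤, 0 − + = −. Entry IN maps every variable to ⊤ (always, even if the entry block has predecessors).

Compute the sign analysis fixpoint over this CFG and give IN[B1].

Converged values:
  B0:   IN=(all ⊤)   OUT={b:+, f:+; rest ⊤}
  B1:   IN={b:+, f:+; rest ⊤}   OUT={b:+, f:-; rest ⊤}
  B2:   IN={b:+, f:-; rest ⊤}   OUT={b:+, e:-; rest ⊤}
  B3:   IN=(all ⊤)   OUT={c:0; rest ⊤}
  B4:   IN={c:0; rest ⊤}   OUT={c:0; rest ⊤}
  B5:   IN={c:0; rest ⊤}   OUT={c:0; rest ⊤}
  B6:   IN={c:0; rest ⊤}   OUT={b:-, c:0, f:0; rest ⊤}
  B7:   IN={b:-, c:0, f:0; rest ⊤}   OUT={b:-, c:0, f:0; rest ⊤}

Merge at B1: IN[B1] = OUT[B0] = {a: ⊤, b: +, c: ⊤, d: ⊤, e: ⊤, f: +}

Answer: {a: ⊤, b: +, c: ⊤, d: ⊤, e: ⊤, f: +}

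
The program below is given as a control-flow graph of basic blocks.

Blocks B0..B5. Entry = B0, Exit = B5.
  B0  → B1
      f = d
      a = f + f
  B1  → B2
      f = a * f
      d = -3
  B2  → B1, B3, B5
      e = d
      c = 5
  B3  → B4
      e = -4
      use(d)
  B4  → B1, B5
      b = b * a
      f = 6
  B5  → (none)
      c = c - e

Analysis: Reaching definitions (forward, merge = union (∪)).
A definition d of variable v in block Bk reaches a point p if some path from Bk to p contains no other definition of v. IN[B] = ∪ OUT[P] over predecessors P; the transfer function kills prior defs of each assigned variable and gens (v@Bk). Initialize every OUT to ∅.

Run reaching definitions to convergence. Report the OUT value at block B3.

Per-block solution:
  B0:  IN={}  OUT={a@B0, f@B0}
  B1:  IN={a@B0, b@B4, c@B2, d@B1, e@B2, e@B3, f@B0, f@B1, f@B4}  OUT={a@B0, b@B4, c@B2, d@B1, e@B2, e@B3, f@B1}
  B2:  IN={a@B0, b@B4, c@B2, d@B1, e@B2, e@B3, f@B1}  OUT={a@B0, b@B4, c@B2, d@B1, e@B2, f@B1}
  B3:  IN={a@B0, b@B4, c@B2, d@B1, e@B2, f@B1}  OUT={a@B0, b@B4, c@B2, d@B1, e@B3, f@B1}
  B4:  IN={a@B0, b@B4, c@B2, d@B1, e@B3, f@B1}  OUT={a@B0, b@B4, c@B2, d@B1, e@B3, f@B4}
  B5:  IN={a@B0, b@B4, c@B2, d@B1, e@B2, e@B3, f@B1, f@B4}  OUT={a@B0, b@B4, c@B5, d@B1, e@B2, e@B3, f@B1, f@B4}

Merge at B3: IN[B3] = OUT[B2] = {a@B0, b@B4, c@B2, d@B1, e@B2, f@B1}
Applying B3's transfer function to that IN value gives OUT[B3] (row B3 above).

Answer: {a@B0, b@B4, c@B2, d@B1, e@B3, f@B1}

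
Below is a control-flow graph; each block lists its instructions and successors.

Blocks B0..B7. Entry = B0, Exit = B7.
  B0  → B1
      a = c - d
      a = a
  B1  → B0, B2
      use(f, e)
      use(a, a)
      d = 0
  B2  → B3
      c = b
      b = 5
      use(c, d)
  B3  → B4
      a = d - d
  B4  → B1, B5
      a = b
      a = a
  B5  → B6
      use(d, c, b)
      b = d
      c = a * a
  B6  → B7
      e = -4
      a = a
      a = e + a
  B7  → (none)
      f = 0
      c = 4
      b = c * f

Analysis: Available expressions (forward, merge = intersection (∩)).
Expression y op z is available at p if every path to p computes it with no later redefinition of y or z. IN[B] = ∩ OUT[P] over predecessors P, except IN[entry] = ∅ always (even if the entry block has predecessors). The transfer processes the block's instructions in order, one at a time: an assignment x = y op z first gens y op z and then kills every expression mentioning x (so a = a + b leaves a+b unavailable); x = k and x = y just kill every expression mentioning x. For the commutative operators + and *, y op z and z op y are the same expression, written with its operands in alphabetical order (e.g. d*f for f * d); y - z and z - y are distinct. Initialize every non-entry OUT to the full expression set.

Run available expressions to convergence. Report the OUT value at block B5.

Converged values:
  B0:   IN={}   OUT={c-d}
  B1:   IN={}   OUT={}
  B2:   IN={}   OUT={}
  B3:   IN={}   OUT={d-d}
  B4:   IN={d-d}   OUT={d-d}
  B5:   IN={d-d}   OUT={a*a, d-d}
  B6:   IN={a*a, d-d}   OUT={d-d}
  B7:   IN={d-d}   OUT={c*f, d-d}

Merge at B5: IN[B5] = OUT[B4] = {d-d}
Applying B5's transfer function to that IN value gives OUT[B5] (row B5 above).

Answer: {a*a, d-d}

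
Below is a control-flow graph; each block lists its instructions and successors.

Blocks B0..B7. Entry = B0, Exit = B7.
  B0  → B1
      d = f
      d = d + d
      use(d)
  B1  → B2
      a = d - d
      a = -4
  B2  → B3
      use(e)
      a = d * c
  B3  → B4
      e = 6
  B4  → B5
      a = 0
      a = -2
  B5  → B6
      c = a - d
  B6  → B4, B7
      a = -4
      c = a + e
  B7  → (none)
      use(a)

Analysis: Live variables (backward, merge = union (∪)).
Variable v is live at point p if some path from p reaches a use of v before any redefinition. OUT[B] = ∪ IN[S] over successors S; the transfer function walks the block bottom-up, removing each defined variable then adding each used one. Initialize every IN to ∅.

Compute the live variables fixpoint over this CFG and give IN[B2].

Answer: {c, d, e}

Derivation:
Converged values:
  B0:   IN={c, e, f}   OUT={c, d, e}
  B1:   IN={c, d, e}   OUT={c, d, e}
  B2:   IN={c, d, e}   OUT={d}
  B3:   IN={d}   OUT={d, e}
  B4:   IN={d, e}   OUT={a, d, e}
  B5:   IN={a, d, e}   OUT={d, e}
  B6:   IN={d, e}   OUT={a, d, e}
  B7:   IN={a}   OUT={}

Merge at B2: OUT[B2] = IN[B3] = {d}
Applying B2's transfer function to that OUT value gives IN[B2] (row B2 above).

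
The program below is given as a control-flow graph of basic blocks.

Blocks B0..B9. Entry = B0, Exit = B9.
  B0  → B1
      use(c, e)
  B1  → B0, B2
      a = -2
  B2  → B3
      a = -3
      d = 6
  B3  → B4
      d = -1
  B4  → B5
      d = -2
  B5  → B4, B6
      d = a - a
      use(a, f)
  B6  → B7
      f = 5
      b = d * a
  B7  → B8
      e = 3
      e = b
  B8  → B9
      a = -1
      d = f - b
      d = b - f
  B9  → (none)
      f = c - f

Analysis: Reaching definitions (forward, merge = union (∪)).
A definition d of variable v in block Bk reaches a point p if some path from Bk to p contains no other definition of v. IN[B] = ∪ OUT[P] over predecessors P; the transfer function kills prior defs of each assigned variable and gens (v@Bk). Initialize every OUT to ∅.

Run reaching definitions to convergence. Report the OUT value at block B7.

Per-block solution:
  B0:   IN={a@B1}   OUT={a@B1}
  B1:   IN={a@B1}   OUT={a@B1}
  B2:   IN={a@B1}   OUT={a@B2, d@B2}
  B3:   IN={a@B2, d@B2}   OUT={a@B2, d@B3}
  B4:   IN={a@B2, d@B3, d@B5}   OUT={a@B2, d@B4}
  B5:   IN={a@B2, d@B4}   OUT={a@B2, d@B5}
  B6:   IN={a@B2, d@B5}   OUT={a@B2, b@B6, d@B5, f@B6}
  B7:   IN={a@B2, b@B6, d@B5, f@B6}   OUT={a@B2, b@B6, d@B5, e@B7, f@B6}
  B8:   IN={a@B2, b@B6, d@B5, e@B7, f@B6}   OUT={a@B8, b@B6, d@B8, e@B7, f@B6}
  B9:   IN={a@B8, b@B6, d@B8, e@B7, f@B6}   OUT={a@B8, b@B6, d@B8, e@B7, f@B9}

Merge at B7: IN[B7] = OUT[B6] = {a@B2, b@B6, d@B5, f@B6}
Applying B7's transfer function to that IN value gives OUT[B7] (row B7 above).

Answer: {a@B2, b@B6, d@B5, e@B7, f@B6}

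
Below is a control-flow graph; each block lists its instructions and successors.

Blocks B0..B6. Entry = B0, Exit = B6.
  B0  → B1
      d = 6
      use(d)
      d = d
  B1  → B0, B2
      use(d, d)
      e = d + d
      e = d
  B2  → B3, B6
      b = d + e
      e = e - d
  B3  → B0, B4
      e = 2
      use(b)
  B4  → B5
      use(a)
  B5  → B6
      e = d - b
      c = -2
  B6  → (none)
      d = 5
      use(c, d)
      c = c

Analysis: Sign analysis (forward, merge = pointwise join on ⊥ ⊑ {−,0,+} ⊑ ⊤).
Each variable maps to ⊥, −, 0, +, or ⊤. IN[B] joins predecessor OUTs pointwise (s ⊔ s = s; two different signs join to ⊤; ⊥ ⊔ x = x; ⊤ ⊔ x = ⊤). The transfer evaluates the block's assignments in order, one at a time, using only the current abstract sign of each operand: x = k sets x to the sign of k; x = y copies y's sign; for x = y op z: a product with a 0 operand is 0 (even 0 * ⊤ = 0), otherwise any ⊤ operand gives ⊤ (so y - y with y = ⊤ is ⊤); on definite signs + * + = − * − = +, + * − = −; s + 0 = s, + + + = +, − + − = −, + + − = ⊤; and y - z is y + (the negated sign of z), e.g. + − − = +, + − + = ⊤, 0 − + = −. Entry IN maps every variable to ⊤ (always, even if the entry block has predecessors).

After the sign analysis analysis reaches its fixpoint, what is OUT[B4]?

Fixpoint table:
  B0:   IN=(all ⊤)   OUT={d:+; rest ⊤}
  B1:   IN={d:+; rest ⊤}   OUT={d:+, e:+; rest ⊤}
  B2:   IN={d:+, e:+; rest ⊤}   OUT={b:+, d:+; rest ⊤}
  B3:   IN={b:+, d:+; rest ⊤}   OUT={b:+, d:+, e:+; rest ⊤}
  B4:   IN={b:+, d:+, e:+; rest ⊤}   OUT={b:+, d:+, e:+; rest ⊤}
  B5:   IN={b:+, d:+, e:+; rest ⊤}   OUT={b:+, c:-, d:+; rest ⊤}
  B6:   IN={b:+, d:+; rest ⊤}   OUT={b:+, d:+; rest ⊤}

Merge at B4: IN[B4] = OUT[B3] = {a: ⊤, b: +, c: ⊤, d: +, e: +, f: ⊤}
Applying B4's transfer function to that IN value gives OUT[B4] (row B4 above).

Answer: {a: ⊤, b: +, c: ⊤, d: +, e: +, f: ⊤}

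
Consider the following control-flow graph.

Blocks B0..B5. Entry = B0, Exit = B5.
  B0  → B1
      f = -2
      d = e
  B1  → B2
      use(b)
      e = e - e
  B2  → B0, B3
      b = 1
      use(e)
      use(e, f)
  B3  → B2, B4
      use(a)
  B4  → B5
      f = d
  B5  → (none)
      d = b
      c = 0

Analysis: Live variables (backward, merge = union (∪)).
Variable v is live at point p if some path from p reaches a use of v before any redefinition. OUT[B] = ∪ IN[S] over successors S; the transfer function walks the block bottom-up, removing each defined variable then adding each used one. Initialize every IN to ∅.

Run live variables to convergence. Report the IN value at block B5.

Converged values:
  B0: | IN={a, b, e} | OUT={a, b, d, e, f}
  B1: | IN={a, b, d, e, f} | OUT={a, d, e, f}
  B2: | IN={a, d, e, f} | OUT={a, b, d, e, f}
  B3: | IN={a, b, d, e, f} | OUT={a, b, d, e, f}
  B4: | IN={b, d} | OUT={b}
  B5: | IN={b} | OUT={}

B5 is the boundary node: OUT[B5] = {}
Applying B5's transfer function to that OUT value gives IN[B5] (row B5 above).

Answer: {b}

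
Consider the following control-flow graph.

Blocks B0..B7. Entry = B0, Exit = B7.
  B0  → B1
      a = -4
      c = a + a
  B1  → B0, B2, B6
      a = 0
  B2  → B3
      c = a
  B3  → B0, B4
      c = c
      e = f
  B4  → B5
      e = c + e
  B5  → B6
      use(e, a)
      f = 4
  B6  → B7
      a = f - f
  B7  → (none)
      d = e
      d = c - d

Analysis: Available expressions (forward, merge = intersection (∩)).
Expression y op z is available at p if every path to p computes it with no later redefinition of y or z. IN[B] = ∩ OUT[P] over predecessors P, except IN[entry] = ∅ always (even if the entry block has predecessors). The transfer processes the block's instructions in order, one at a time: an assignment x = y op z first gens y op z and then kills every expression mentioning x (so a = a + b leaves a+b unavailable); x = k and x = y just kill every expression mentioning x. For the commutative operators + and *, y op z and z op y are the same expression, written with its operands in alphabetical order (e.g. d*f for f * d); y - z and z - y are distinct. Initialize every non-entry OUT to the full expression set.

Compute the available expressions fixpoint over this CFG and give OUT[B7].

Converged values:
  B0:  IN={}  OUT={a+a}
  B1:  IN={a+a}  OUT={}
  B2:  IN={}  OUT={}
  B3:  IN={}  OUT={}
  B4:  IN={}  OUT={}
  B5:  IN={}  OUT={}
  B6:  IN={}  OUT={f-f}
  B7:  IN={f-f}  OUT={f-f}

Merge at B7: IN[B7] = OUT[B6] = {f-f}
Applying B7's transfer function to that IN value gives OUT[B7] (row B7 above).

Answer: {f-f}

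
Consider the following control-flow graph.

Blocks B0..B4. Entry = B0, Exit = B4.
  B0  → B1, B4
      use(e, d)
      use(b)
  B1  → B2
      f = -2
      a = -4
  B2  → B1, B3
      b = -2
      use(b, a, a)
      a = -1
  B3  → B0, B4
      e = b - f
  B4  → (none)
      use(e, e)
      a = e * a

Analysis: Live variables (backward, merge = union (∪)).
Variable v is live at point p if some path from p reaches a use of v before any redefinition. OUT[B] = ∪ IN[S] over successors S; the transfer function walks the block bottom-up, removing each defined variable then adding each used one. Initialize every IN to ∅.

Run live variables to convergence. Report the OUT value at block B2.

Per-block solution:
  B0:   IN={a, b, d, e}   OUT={a, d, e}
  B1:   IN={d}   OUT={a, d, f}
  B2:   IN={a, d, f}   OUT={a, b, d, f}
  B3:   IN={a, b, d, f}   OUT={a, b, d, e}
  B4:   IN={a, e}   OUT={}

Merge at B2: OUT[B2] = IN[B1] ⊔ IN[B3] = {a, b, d, f}

Answer: {a, b, d, f}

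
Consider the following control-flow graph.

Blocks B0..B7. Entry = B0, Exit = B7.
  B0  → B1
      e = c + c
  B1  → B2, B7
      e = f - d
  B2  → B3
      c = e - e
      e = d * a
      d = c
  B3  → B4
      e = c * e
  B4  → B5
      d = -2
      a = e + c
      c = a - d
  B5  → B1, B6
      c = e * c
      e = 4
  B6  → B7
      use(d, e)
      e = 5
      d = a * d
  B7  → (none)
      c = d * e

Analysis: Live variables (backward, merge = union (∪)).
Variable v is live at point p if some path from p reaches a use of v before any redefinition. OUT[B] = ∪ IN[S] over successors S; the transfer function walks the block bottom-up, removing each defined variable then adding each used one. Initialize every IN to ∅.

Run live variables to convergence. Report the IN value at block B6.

Per-block solution:
  B0:  IN={a, c, d, f}  OUT={a, d, f}
  B1:  IN={a, d, f}  OUT={a, d, e, f}
  B2:  IN={a, d, e, f}  OUT={c, e, f}
  B3:  IN={c, e, f}  OUT={c, e, f}
  B4:  IN={c, e, f}  OUT={a, c, d, e, f}
  B5:  IN={a, c, d, e, f}  OUT={a, d, e, f}
  B6:  IN={a, d, e}  OUT={d, e}
  B7:  IN={d, e}  OUT={}

Merge at B6: OUT[B6] = IN[B7] = {d, e}
Applying B6's transfer function to that OUT value gives IN[B6] (row B6 above).

Answer: {a, d, e}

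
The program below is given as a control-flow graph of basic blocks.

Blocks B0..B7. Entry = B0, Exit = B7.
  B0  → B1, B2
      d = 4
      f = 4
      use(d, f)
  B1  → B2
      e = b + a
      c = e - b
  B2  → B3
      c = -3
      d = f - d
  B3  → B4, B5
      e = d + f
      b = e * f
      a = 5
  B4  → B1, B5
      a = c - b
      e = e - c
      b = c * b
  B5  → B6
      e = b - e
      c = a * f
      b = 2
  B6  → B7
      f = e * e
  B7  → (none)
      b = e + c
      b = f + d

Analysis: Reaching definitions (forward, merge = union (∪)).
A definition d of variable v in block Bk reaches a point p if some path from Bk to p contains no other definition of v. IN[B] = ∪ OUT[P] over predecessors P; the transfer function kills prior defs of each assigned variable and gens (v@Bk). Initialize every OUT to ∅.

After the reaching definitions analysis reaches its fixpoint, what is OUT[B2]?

Answer: {a@B4, b@B4, c@B2, d@B2, e@B1, f@B0}

Derivation:
Fixpoint table:
  B0: | IN={} | OUT={d@B0, f@B0}
  B1: | IN={a@B4, b@B4, c@B2, d@B0, d@B2, e@B4, f@B0} | OUT={a@B4, b@B4, c@B1, d@B0, d@B2, e@B1, f@B0}
  B2: | IN={a@B4, b@B4, c@B1, d@B0, d@B2, e@B1, f@B0} | OUT={a@B4, b@B4, c@B2, d@B2, e@B1, f@B0}
  B3: | IN={a@B4, b@B4, c@B2, d@B2, e@B1, f@B0} | OUT={a@B3, b@B3, c@B2, d@B2, e@B3, f@B0}
  B4: | IN={a@B3, b@B3, c@B2, d@B2, e@B3, f@B0} | OUT={a@B4, b@B4, c@B2, d@B2, e@B4, f@B0}
  B5: | IN={a@B3, a@B4, b@B3, b@B4, c@B2, d@B2, e@B3, e@B4, f@B0} | OUT={a@B3, a@B4, b@B5, c@B5, d@B2, e@B5, f@B0}
  B6: | IN={a@B3, a@B4, b@B5, c@B5, d@B2, e@B5, f@B0} | OUT={a@B3, a@B4, b@B5, c@B5, d@B2, e@B5, f@B6}
  B7: | IN={a@B3, a@B4, b@B5, c@B5, d@B2, e@B5, f@B6} | OUT={a@B3, a@B4, b@B7, c@B5, d@B2, e@B5, f@B6}

Merge at B2: IN[B2] = OUT[B0] ⊔ OUT[B1] = {a@B4, b@B4, c@B1, d@B0, d@B2, e@B1, f@B0}
Applying B2's transfer function to that IN value gives OUT[B2] (row B2 above).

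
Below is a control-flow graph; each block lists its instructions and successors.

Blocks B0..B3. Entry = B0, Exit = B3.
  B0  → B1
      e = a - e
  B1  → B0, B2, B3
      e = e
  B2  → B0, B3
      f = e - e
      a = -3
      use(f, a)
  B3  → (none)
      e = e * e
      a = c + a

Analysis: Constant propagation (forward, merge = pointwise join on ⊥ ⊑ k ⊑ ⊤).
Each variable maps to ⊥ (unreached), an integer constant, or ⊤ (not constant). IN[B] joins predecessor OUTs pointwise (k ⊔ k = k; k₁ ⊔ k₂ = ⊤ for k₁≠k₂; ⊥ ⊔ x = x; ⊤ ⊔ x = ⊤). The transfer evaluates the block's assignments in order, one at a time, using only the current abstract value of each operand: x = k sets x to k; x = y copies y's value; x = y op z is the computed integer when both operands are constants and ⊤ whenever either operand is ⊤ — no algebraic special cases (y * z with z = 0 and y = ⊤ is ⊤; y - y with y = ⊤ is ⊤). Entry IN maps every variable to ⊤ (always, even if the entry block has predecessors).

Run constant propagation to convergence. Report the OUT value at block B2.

Converged values:
  B0:   IN=(all ⊤)   OUT=(all ⊤)
  B1:   IN=(all ⊤)   OUT=(all ⊤)
  B2:   IN=(all ⊤)   OUT={a:-3; rest ⊤}
  B3:   IN=(all ⊤)   OUT=(all ⊤)

Merge at B2: IN[B2] = OUT[B1] = {a: ⊤, b: ⊤, c: ⊤, d: ⊤, e: ⊤, f: ⊤}
Applying B2's transfer function to that IN value gives OUT[B2] (row B2 above).

Answer: {a: -3, b: ⊤, c: ⊤, d: ⊤, e: ⊤, f: ⊤}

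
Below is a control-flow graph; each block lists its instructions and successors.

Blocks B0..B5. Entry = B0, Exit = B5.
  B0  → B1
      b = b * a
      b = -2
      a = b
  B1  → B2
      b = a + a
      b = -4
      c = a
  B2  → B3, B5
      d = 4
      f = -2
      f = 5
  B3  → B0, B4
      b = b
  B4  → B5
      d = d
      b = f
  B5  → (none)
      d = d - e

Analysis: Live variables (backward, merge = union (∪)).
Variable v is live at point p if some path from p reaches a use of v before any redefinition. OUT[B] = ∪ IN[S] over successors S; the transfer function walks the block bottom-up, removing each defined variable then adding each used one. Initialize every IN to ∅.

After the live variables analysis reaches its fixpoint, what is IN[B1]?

Answer: {a, e}

Trace:
Converged values:
  B0:   IN={a, b, e}   OUT={a, e}
  B1:   IN={a, e}   OUT={a, b, e}
  B2:   IN={a, b, e}   OUT={a, b, d, e, f}
  B3:   IN={a, b, d, e, f}   OUT={a, b, d, e, f}
  B4:   IN={d, e, f}   OUT={d, e}
  B5:   IN={d, e}   OUT={}

Merge at B1: OUT[B1] = IN[B2] = {a, b, e}
Applying B1's transfer function to that OUT value gives IN[B1] (row B1 above).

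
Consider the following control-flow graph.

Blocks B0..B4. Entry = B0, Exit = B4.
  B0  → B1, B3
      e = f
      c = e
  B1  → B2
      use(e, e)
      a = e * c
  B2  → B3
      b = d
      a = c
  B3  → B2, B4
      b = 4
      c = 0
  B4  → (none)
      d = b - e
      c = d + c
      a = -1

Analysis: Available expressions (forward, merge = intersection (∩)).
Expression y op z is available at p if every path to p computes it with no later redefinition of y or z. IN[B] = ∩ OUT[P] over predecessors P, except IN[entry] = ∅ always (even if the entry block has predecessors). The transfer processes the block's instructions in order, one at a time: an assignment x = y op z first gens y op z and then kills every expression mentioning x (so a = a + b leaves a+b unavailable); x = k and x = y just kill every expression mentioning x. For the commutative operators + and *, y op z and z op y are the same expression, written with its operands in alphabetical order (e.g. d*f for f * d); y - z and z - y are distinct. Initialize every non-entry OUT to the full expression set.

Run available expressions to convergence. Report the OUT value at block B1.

Answer: {c*e}

Derivation:
Fixpoint table:
  B0:  IN={}  OUT={}
  B1:  IN={}  OUT={c*e}
  B2:  IN={}  OUT={}
  B3:  IN={}  OUT={}
  B4:  IN={}  OUT={b-e}

Merge at B1: IN[B1] = OUT[B0] = {}
Applying B1's transfer function to that IN value gives OUT[B1] (row B1 above).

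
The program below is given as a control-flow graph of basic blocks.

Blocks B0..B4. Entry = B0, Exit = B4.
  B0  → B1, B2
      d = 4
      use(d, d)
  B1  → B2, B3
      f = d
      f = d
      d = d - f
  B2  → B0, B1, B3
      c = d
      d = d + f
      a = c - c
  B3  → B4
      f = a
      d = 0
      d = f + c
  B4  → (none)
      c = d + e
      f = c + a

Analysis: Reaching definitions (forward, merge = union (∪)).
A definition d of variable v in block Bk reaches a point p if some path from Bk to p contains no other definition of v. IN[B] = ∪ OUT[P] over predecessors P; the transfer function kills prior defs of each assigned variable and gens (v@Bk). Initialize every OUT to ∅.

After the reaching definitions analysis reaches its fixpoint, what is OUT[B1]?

Per-block solution:
  B0:  IN={a@B2, c@B2, d@B2, f@B1}  OUT={a@B2, c@B2, d@B0, f@B1}
  B1:  IN={a@B2, c@B2, d@B0, d@B2, f@B1}  OUT={a@B2, c@B2, d@B1, f@B1}
  B2:  IN={a@B2, c@B2, d@B0, d@B1, f@B1}  OUT={a@B2, c@B2, d@B2, f@B1}
  B3:  IN={a@B2, c@B2, d@B1, d@B2, f@B1}  OUT={a@B2, c@B2, d@B3, f@B3}
  B4:  IN={a@B2, c@B2, d@B3, f@B3}  OUT={a@B2, c@B4, d@B3, f@B4}

Merge at B1: IN[B1] = OUT[B0] ⊔ OUT[B2] = {a@B2, c@B2, d@B0, d@B2, f@B1}
Applying B1's transfer function to that IN value gives OUT[B1] (row B1 above).

Answer: {a@B2, c@B2, d@B1, f@B1}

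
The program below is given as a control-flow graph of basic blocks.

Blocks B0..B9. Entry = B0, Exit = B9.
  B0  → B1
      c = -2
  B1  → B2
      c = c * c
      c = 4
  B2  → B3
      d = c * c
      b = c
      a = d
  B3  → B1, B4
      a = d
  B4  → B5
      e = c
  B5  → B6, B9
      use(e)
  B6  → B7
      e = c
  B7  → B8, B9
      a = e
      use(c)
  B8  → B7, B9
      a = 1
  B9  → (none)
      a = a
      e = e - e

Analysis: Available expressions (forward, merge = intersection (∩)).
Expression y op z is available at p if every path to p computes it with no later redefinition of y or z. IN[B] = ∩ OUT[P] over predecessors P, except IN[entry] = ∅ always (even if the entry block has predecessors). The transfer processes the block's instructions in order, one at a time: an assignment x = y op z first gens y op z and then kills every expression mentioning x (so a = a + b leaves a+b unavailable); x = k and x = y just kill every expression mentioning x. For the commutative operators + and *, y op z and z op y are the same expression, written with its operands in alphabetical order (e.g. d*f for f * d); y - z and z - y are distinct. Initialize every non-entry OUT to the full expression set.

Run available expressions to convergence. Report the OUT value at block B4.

Answer: {c*c}

Working:
Fixpoint table:
  B0: | IN={} | OUT={}
  B1: | IN={} | OUT={}
  B2: | IN={} | OUT={c*c}
  B3: | IN={c*c} | OUT={c*c}
  B4: | IN={c*c} | OUT={c*c}
  B5: | IN={c*c} | OUT={c*c}
  B6: | IN={c*c} | OUT={c*c}
  B7: | IN={c*c} | OUT={c*c}
  B8: | IN={c*c} | OUT={c*c}
  B9: | IN={c*c} | OUT={c*c}

Merge at B4: IN[B4] = OUT[B3] = {c*c}
Applying B4's transfer function to that IN value gives OUT[B4] (row B4 above).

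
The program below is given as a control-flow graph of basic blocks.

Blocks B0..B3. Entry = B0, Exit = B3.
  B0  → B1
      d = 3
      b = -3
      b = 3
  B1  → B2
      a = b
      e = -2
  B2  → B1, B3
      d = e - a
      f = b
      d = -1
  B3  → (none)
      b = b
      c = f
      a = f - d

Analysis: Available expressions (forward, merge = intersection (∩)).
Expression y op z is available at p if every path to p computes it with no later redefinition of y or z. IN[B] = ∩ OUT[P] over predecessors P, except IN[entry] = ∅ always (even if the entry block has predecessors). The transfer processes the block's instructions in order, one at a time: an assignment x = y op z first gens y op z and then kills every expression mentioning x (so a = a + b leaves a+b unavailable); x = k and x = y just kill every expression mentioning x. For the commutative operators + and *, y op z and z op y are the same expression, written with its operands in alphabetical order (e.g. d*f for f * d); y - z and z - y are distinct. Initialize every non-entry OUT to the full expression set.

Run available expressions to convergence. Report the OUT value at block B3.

Fixpoint table:
  B0: | IN={} | OUT={}
  B1: | IN={} | OUT={}
  B2: | IN={} | OUT={e-a}
  B3: | IN={e-a} | OUT={f-d}

Merge at B3: IN[B3] = OUT[B2] = {e-a}
Applying B3's transfer function to that IN value gives OUT[B3] (row B3 above).

Answer: {f-d}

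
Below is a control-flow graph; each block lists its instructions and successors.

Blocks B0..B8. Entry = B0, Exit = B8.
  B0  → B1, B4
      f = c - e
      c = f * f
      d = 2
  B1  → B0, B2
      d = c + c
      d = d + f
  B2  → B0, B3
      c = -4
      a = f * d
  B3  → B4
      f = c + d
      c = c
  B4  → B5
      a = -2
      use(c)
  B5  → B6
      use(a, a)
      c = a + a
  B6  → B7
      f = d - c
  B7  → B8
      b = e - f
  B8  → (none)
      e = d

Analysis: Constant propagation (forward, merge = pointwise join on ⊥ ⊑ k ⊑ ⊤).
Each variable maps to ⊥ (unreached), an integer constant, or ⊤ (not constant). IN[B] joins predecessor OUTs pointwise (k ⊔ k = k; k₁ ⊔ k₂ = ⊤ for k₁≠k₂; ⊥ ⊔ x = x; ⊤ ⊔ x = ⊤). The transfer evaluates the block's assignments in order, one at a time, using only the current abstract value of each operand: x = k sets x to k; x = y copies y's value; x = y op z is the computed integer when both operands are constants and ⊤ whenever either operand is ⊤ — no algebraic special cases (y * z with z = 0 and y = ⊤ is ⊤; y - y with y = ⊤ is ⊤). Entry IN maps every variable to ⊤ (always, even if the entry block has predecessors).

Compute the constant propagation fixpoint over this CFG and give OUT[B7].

Fixpoint table:
  B0:   IN=(all ⊤)   OUT={d:2; rest ⊤}
  B1:   IN={d:2; rest ⊤}   OUT=(all ⊤)
  B2:   IN=(all ⊤)   OUT={c:-4; rest ⊤}
  B3:   IN={c:-4; rest ⊤}   OUT={c:-4; rest ⊤}
  B4:   IN=(all ⊤)   OUT={a:-2; rest ⊤}
  B5:   IN={a:-2; rest ⊤}   OUT={a:-2, c:-4; rest ⊤}
  B6:   IN={a:-2, c:-4; rest ⊤}   OUT={a:-2, c:-4; rest ⊤}
  B7:   IN={a:-2, c:-4; rest ⊤}   OUT={a:-2, c:-4; rest ⊤}
  B8:   IN={a:-2, c:-4; rest ⊤}   OUT={a:-2, c:-4; rest ⊤}

Merge at B7: IN[B7] = OUT[B6] = {a: -2, b: ⊤, c: -4, d: ⊤, e: ⊤, f: ⊤}
Applying B7's transfer function to that IN value gives OUT[B7] (row B7 above).

Answer: {a: -2, b: ⊤, c: -4, d: ⊤, e: ⊤, f: ⊤}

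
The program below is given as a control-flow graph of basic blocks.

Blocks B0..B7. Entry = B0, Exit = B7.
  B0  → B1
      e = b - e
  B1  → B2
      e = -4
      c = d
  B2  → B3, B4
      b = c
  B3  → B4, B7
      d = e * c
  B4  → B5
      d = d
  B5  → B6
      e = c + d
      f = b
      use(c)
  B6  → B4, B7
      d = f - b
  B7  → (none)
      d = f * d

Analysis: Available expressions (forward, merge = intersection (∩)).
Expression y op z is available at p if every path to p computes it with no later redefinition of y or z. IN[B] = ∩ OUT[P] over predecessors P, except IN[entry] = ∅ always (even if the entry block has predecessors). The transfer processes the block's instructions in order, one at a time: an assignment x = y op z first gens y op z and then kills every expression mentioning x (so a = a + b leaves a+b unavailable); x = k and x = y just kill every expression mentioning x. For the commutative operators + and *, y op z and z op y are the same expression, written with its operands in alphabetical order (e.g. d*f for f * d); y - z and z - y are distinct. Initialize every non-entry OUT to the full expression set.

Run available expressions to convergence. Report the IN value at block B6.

Per-block solution:
  B0: | IN={} | OUT={}
  B1: | IN={} | OUT={}
  B2: | IN={} | OUT={}
  B3: | IN={} | OUT={c*e}
  B4: | IN={} | OUT={}
  B5: | IN={} | OUT={c+d}
  B6: | IN={c+d} | OUT={f-b}
  B7: | IN={} | OUT={}

Merge at B6: IN[B6] = OUT[B5] = {c+d}

Answer: {c+d}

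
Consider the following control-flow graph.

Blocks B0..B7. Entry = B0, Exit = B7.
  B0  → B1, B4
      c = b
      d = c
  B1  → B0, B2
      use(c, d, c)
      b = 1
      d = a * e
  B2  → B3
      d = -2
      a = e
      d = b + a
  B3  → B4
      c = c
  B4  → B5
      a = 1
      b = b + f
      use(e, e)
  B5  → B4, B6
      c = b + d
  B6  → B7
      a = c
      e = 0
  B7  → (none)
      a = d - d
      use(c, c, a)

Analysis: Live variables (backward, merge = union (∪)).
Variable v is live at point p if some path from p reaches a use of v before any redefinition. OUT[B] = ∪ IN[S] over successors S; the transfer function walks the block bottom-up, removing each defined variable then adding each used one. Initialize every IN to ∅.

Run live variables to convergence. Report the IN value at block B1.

Answer: {a, c, d, e, f}

Trace:
Per-block solution:
  B0: | IN={a, b, e, f} | OUT={a, b, c, d, e, f}
  B1: | IN={a, c, d, e, f} | OUT={a, b, c, e, f}
  B2: | IN={b, c, e, f} | OUT={b, c, d, e, f}
  B3: | IN={b, c, d, e, f} | OUT={b, d, e, f}
  B4: | IN={b, d, e, f} | OUT={b, d, e, f}
  B5: | IN={b, d, e, f} | OUT={b, c, d, e, f}
  B6: | IN={c, d} | OUT={c, d}
  B7: | IN={c, d} | OUT={}

Merge at B1: OUT[B1] = IN[B0] ⊔ IN[B2] = {a, b, c, e, f}
Applying B1's transfer function to that OUT value gives IN[B1] (row B1 above).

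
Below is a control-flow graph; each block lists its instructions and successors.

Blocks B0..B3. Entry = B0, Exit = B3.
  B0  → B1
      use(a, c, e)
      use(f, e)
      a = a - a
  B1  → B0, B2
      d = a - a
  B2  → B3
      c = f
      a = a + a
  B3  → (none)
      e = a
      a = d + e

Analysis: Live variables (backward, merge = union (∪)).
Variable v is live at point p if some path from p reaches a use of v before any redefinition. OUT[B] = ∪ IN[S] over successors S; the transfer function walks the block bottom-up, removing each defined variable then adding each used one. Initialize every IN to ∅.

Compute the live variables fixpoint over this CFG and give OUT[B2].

Per-block solution:
  B0:   IN={a, c, e, f}   OUT={a, c, e, f}
  B1:   IN={a, c, e, f}   OUT={a, c, d, e, f}
  B2:   IN={a, d, f}   OUT={a, d}
  B3:   IN={a, d}   OUT={}

Merge at B2: OUT[B2] = IN[B3] = {a, d}

Answer: {a, d}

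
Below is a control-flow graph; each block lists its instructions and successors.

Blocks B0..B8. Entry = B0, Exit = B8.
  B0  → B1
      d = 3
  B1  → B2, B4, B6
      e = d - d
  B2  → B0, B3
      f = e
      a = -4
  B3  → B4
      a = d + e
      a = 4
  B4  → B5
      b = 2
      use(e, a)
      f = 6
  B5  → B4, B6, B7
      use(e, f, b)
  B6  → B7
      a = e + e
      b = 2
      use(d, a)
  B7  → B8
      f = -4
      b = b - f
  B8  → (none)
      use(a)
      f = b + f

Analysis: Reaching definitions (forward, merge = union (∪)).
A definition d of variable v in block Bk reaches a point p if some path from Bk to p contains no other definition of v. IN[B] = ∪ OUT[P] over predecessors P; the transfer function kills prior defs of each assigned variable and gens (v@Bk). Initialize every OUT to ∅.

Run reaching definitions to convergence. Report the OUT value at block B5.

Answer: {a@B2, a@B3, b@B4, d@B0, e@B1, f@B4}

Derivation:
Per-block solution:
  B0:  IN={a@B2, d@B0, e@B1, f@B2}  OUT={a@B2, d@B0, e@B1, f@B2}
  B1:  IN={a@B2, d@B0, e@B1, f@B2}  OUT={a@B2, d@B0, e@B1, f@B2}
  B2:  IN={a@B2, d@B0, e@B1, f@B2}  OUT={a@B2, d@B0, e@B1, f@B2}
  B3:  IN={a@B2, d@B0, e@B1, f@B2}  OUT={a@B3, d@B0, e@B1, f@B2}
  B4:  IN={a@B2, a@B3, b@B4, d@B0, e@B1, f@B2, f@B4}  OUT={a@B2, a@B3, b@B4, d@B0, e@B1, f@B4}
  B5:  IN={a@B2, a@B3, b@B4, d@B0, e@B1, f@B4}  OUT={a@B2, a@B3, b@B4, d@B0, e@B1, f@B4}
  B6:  IN={a@B2, a@B3, b@B4, d@B0, e@B1, f@B2, f@B4}  OUT={a@B6, b@B6, d@B0, e@B1, f@B2, f@B4}
  B7:  IN={a@B2, a@B3, a@B6, b@B4, b@B6, d@B0, e@B1, f@B2, f@B4}  OUT={a@B2, a@B3, a@B6, b@B7, d@B0, e@B1, f@B7}
  B8:  IN={a@B2, a@B3, a@B6, b@B7, d@B0, e@B1, f@B7}  OUT={a@B2, a@B3, a@B6, b@B7, d@B0, e@B1, f@B8}

Merge at B5: IN[B5] = OUT[B4] = {a@B2, a@B3, b@B4, d@B0, e@B1, f@B4}
Applying B5's transfer function to that IN value gives OUT[B5] (row B5 above).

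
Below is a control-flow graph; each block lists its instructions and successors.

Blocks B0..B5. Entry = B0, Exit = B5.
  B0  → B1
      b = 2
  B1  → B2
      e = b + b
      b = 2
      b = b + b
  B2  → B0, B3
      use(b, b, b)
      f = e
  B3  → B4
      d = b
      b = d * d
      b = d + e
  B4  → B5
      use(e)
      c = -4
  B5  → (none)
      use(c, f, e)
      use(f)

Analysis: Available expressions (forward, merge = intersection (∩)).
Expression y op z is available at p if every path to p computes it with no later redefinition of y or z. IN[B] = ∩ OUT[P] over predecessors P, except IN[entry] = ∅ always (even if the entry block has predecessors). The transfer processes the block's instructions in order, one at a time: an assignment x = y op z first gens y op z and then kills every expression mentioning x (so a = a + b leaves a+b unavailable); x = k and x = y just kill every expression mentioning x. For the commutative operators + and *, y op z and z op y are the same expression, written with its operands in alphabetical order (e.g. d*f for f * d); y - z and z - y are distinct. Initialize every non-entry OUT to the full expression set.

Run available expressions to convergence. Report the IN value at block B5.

Fixpoint table:
  B0:   IN={}   OUT={}
  B1:   IN={}   OUT={}
  B2:   IN={}   OUT={}
  B3:   IN={}   OUT={d*d, d+e}
  B4:   IN={d*d, d+e}   OUT={d*d, d+e}
  B5:   IN={d*d, d+e}   OUT={d*d, d+e}

Merge at B5: IN[B5] = OUT[B4] = {d*d, d+e}

Answer: {d*d, d+e}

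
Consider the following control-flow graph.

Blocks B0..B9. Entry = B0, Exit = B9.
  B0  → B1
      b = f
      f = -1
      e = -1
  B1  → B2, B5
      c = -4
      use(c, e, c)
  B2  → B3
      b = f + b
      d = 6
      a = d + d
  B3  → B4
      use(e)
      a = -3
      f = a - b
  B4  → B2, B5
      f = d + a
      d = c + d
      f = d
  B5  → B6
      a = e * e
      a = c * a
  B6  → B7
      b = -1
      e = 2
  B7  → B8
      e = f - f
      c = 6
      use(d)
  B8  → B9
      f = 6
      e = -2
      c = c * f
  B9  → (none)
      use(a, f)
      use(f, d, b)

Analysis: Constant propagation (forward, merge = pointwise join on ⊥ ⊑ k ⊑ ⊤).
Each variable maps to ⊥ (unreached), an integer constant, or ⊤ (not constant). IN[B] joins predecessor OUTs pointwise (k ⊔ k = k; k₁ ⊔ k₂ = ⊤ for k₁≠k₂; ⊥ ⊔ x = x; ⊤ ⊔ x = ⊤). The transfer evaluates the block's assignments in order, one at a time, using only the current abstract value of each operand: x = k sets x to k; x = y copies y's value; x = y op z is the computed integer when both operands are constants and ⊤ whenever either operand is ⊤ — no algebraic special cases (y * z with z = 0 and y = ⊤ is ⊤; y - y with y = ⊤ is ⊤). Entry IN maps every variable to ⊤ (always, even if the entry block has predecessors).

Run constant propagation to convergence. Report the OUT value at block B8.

Fixpoint table:
  B0:   IN=(all ⊤)   OUT={e:-1, f:-1; rest ⊤}
  B1:   IN={e:-1, f:-1; rest ⊤}   OUT={c:-4, e:-1, f:-1; rest ⊤}
  B2:   IN={c:-4, e:-1; rest ⊤}   OUT={a:12, c:-4, d:6, e:-1; rest ⊤}
  B3:   IN={a:12, c:-4, d:6, e:-1; rest ⊤}   OUT={a:-3, c:-4, d:6, e:-1; rest ⊤}
  B4:   IN={a:-3, c:-4, d:6, e:-1; rest ⊤}   OUT={a:-3, c:-4, d:2, e:-1, f:2; rest ⊤}
  B5:   IN={c:-4, e:-1; rest ⊤}   OUT={a:-4, c:-4, e:-1; rest ⊤}
  B6:   IN={a:-4, c:-4, e:-1; rest ⊤}   OUT={a:-4, b:-1, c:-4, e:2; rest ⊤}
  B7:   IN={a:-4, b:-1, c:-4, e:2; rest ⊤}   OUT={a:-4, b:-1, c:6; rest ⊤}
  B8:   IN={a:-4, b:-1, c:6; rest ⊤}   OUT={a:-4, b:-1, c:36, e:-2, f:6; rest ⊤}
  B9:   IN={a:-4, b:-1, c:36, e:-2, f:6; rest ⊤}   OUT={a:-4, b:-1, c:36, e:-2, f:6; rest ⊤}

Merge at B8: IN[B8] = OUT[B7] = {a: -4, b: -1, c: 6, d: ⊤, e: ⊤, f: ⊤}
Applying B8's transfer function to that IN value gives OUT[B8] (row B8 above).

Answer: {a: -4, b: -1, c: 36, d: ⊤, e: -2, f: 6}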